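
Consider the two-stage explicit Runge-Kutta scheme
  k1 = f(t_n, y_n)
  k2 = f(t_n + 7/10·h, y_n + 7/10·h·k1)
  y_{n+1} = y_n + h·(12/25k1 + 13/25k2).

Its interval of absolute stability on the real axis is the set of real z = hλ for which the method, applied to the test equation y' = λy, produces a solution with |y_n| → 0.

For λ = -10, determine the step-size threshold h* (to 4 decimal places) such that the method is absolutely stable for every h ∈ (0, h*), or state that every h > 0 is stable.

On y'=λy, z=hλ:
  k1=λy_n ⇒ h·k1=z·y_n;  k2=λ(1+7/10z)y_n ⇒ h·k2=z(1+7/10z)y_n
  y_{n+1}/y_n = 1 + 12/25z + 13/25z(1+7/10z) = 1 + z + 91/250z²
  Hence R(z) = 1 + z + 91/250z².

Boundary: |R(x)|=1, x<0.
x=-0.48: |R|=0.6039
R=1: x+91/250x²=0 ⇒ x=−250/91=-2.7473; min R=1−1/(4·91/250)=0.3132>−1
Confirm numerically:
  x=-2.546: |R|=0.81349 <1
  x=-2.349: |R|=0.65948 <1
  x=-1.574: |R|=0.32780 <1
  x=-1.343: |R|=0.31353 <1
  x=-3.237: |R|=1.57705 >1
  x=-2.893: |R|=1.15348 >1
  x=-2.785: |R|=1.03827 >1
Stable set (-2.7473, 0).

(-2.7473,0); λ=-10 ⇒ h* = (250/91)/10 = 0.2747.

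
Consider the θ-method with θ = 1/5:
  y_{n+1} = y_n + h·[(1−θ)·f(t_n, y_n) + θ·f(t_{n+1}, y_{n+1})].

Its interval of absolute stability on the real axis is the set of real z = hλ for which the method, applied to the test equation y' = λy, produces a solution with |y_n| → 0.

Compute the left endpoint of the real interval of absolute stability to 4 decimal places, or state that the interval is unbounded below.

With y'=λy (z=hλ):
  y_{n+1} = y_n + z·[4/5·y_n + 1/5·y_{n+1}] ⇒ (1 − 1/5z)y_{n+1} = (1 + 4/5z)y_n
  Hence R(z) = (1 + 4/5z)/(1 − 1/5z).

Find x<0 with |R(x)|<1.
x=-0.78: |R|=0.3253
R=−1: 1+4/5x = −1+1/5x ⇒ -3/5x=2 ⇒ x=2/(-3/5)=-3.3333
Confirm numerically:
  x=-2.537: |R|=0.68303 <1
  x=-2.460: |R|=0.64879 <1
  x=-1.788: |R|=0.31703 <1
  x=-1.762: |R|=0.30287 <1
  x=-3.784: |R|=1.15392 >1
  x=-3.500: |R|=1.05882 >1
Interval (-3.3333, 0).

z* = -3.3333.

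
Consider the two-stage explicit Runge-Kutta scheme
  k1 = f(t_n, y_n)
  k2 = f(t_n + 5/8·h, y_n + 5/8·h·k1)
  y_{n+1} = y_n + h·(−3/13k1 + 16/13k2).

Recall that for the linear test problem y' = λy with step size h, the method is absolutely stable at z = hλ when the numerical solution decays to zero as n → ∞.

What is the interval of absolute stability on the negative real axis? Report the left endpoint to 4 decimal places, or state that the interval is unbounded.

(-1.3000, 0).

Test eqn y'=λy, z=hλ:
  k1=λy_n ⇒ h·k1=z·y_n;  k2=λ(1+5/8z)y_n ⇒ h·k2=z(1+5/8z)y_n
  y_{n+1}/y_n = 1 − 3/13z + 16/13z(1+5/8z) = 1 + z + 10/13z²
  Hence R(z) = 1 + z + 10/13z².

Boundary: |R(x)|=1, x<0.
x=-1.37: |R|=1.0738
R=1: x+10/13x²=0 ⇒ x=−13/10=-1.3000; min R=1−1/(4·10/13)=0.6750>−1
Confirm numerically:
  x=-1.162: |R|=0.87665 <1
  x=-0.775: |R|=0.68702 <1
  x=-0.615: |R|=0.67594 <1
  x=-1.826: |R|=1.73883 >1
  x=-1.714: |R|=1.54584 >1
  x=-1.326: |R|=1.02652 >1
Interval (-1.3000, 0).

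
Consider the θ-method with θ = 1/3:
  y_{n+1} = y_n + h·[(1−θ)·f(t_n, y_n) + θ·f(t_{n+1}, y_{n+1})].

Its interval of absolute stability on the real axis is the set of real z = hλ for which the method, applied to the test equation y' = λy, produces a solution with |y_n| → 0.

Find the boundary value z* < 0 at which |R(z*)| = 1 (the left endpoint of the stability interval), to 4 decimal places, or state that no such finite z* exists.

With y'=λy (z=hλ):
  y_{n+1} = y_n + z·[2/3·y_n + 1/3·y_{n+1}] ⇒ (1 − 1/3z)y_{n+1} = (1 + 2/3z)y_n
  Hence R(z) = (1 + 2/3z)/(1 − 1/3z).

Solve |R(x)|<1 on ℝ⁻.
x=-1.64: |R|=0.0603
R=−1: 1+2/3x = −1+1/3x ⇒ -1/3x=2 ⇒ x=2/(-1/3)=-6.0000
Confirm numerically:
  x=-5.507: |R|=0.94205 <1
  x=-4.652: |R|=0.82384 <1
  x=-2.667: |R|=0.41186 <1
  x=-2.511: |R|=0.36690 <1
  x=-6.159: |R|=1.01736 >1
  x=-6.135: |R|=1.01478 >1
Stable set (-6.0000, 0).

left endpoint -6.0000.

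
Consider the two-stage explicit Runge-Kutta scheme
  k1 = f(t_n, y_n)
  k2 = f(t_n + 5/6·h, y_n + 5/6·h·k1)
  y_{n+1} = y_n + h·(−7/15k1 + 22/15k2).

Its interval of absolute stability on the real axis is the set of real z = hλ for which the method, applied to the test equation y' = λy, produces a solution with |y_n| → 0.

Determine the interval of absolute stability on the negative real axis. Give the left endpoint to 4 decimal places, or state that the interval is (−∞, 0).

Test eqn y'=λy, z=hλ:
  k1=λy_n ⇒ h·k1=z·y_n;  k2=λ(1+5/6z)y_n ⇒ h·k2=z(1+5/6z)y_n
  y_{n+1}/y_n = 1 − 7/15z + 22/15z(1+5/6z) = 1 + z + 11/9z²
  ⇒ R(z) = 1 + z + 11/9z².

Solve |R(x)|<1 on ℝ⁻.
x=-0.82: |R|=1.0018
R=1: x+11/9x²=0 ⇒ x=−9/11=-0.8182; min R=1−1/(4·11/9)=0.7955>−1
Confirm numerically:
  x=-0.697: |R|=0.89677 <1
  x=-0.548: |R|=0.81904 <1
  x=-0.443: |R|=0.79686 <1
  x=-0.351: |R|=0.79958 <1
  x=-1.398: |R|=1.99072 >1
  x=-1.052: |R|=1.30064 >1
  x=-0.998: |R|=1.21934 >1
Stable set (-0.8182, 0).

(-0.8182, 0).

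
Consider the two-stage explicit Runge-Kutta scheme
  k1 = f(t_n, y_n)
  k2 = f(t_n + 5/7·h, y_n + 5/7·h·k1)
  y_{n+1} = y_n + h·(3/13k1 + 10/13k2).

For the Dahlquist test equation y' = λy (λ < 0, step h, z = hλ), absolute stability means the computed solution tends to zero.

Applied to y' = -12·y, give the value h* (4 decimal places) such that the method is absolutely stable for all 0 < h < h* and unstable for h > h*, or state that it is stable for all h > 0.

(-1.8200,0); λ=-12 ⇒ h* = (91/50)/12 = 0.1517.

With y'=λy (z=hλ):
  k1=λy_n ⇒ h·k1=z·y_n;  k2=λ(1+5/7z)y_n ⇒ h·k2=z(1+5/7z)y_n
  y_{n+1}/y_n = 1 + 3/13z + 10/13z(1+5/7z) = 1 + z + 50/91z²
  Hence R(z) = 1 + z + 50/91z².

Solve |R(x)|<1 on ℝ⁻.
x=-1.33: |R|=0.6419
R=1: x+50/91x²=0 ⇒ x=−91/50=-1.8200; min R=1−1/(4·50/91)=0.5450>−1
Confirm numerically:
  x=-1.763: |R|=0.94479 <1
  x=-1.304: |R|=0.63029 <1
  x=-0.999: |R|=0.54935 <1
  x=-2.351: |R|=1.68592 >1
  x=-2.019: |R|=1.22076 >1
So |R|<1 on (-1.8200, 0).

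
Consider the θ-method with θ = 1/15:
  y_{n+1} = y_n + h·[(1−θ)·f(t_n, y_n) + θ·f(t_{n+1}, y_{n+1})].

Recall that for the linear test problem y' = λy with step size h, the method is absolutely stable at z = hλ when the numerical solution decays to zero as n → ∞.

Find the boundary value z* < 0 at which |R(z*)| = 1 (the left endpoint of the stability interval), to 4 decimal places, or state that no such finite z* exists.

Test eqn y'=λy, z=hλ:
  y_{n+1} = y_n + z·[14/15·y_n + 1/15·y_{n+1}] ⇒ (1 − 1/15z)y_{n+1} = (1 + 14/15z)y_n
  Hence R(z) = (1 + 14/15z)/(1 − 1/15z).

Find x<0 with |R(x)|<1.
x=-1.77: |R|=0.5832
R=−1: 1+14/15x = −1+1/15x ⇒ -13/15x=2 ⇒ x=2/(-13/15)=-2.3077
Confirm numerically:
  x=-1.406: |R|=0.28551 <1
  x=-1.392: |R|=0.27379 <1
  x=-1.385: |R|=0.26793 <1
  x=-1.048: |R|=0.02044 <1
  x=-2.893: |R|=1.42525 >1
  x=-2.841: |R|=1.38860 >1
  x=-2.532: |R|=1.16632 >1
Stable set (-2.3077, 0).

left endpoint -2.3077.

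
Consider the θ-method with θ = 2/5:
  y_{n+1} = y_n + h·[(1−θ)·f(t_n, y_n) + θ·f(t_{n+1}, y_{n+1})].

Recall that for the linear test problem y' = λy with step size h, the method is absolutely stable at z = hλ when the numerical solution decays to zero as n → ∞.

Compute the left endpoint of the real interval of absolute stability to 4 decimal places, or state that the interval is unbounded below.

Test eqn y'=λy, z=hλ:
  y_{n+1} = y_n + z·[3/5·y_n + 2/5·y_{n+1}] ⇒ (1 − 2/5z)y_{n+1} = (1 + 3/5z)y_n
  R(z) = (1 + 3/5z)/(1 − 2/5z).

Boundary: |R(x)|=1, x<0.
x=-1.76: |R|=0.0329
R=−1: 1+3/5x = −1+2/5x ⇒ -1/5x=2 ⇒ x=2/(-1/5)=-10.0000
Confirm numerically:
  x=-9.880: |R|=0.99515 <1
  x=-8.695: |R|=0.94172 <1
  x=-4.113: |R|=0.55489 <1
  x=-10.544: |R|=1.02085 >1
  x=-10.177: |R|=1.00698 >1
So |R|<1 on (-10.0000, 0).

left endpoint -10.0000.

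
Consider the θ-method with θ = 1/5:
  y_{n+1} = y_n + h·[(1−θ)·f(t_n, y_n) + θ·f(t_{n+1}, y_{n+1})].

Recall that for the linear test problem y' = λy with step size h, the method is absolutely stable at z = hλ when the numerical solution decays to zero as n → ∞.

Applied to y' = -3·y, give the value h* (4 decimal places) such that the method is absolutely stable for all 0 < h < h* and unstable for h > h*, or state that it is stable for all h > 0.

(-3.3333,0); λ=-3 ⇒ h* = (10/3)/3 = 1.1111.

On y'=λy, z=hλ:
  y_{n+1} = y_n + z·[4/5·y_n + 1/5·y_{n+1}] ⇒ (1 − 1/5z)y_{n+1} = (1 + 4/5z)y_n
  ⇒ R(z) = (1 + 4/5z)/(1 − 1/5z).

Need |R(x)|<1, x<0.
x=-0.39: |R|=0.6382
R=−1: 1+4/5x = −1+1/5x ⇒ -3/5x=2 ⇒ x=2/(-3/5)=-3.3333
Confirm numerically:
  x=-3.240: |R|=0.96602 <1
  x=-2.413: |R|=0.62755 <1
  x=-1.832: |R|=0.34075 <1
  x=-1.602: |R|=0.21327 <1
  x=-3.602: |R|=1.09370 >1
  x=-3.467: |R|=1.04736 >1
Interval (-3.3333, 0).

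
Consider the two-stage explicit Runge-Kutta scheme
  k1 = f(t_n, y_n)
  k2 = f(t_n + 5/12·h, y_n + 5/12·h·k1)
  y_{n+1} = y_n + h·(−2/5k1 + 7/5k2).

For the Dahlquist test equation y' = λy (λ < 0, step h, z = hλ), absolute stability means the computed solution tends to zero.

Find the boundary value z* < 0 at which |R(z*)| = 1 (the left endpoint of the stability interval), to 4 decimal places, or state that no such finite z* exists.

left endpoint -1.7143.

On y'=λy, z=hλ:
  k1=λy_n ⇒ h·k1=z·y_n;  k2=λ(1+5/12z)y_n ⇒ h·k2=z(1+5/12z)y_n
  y_{n+1}/y_n = 1 − 2/5z + 7/5z(1+5/12z) = 1 + z + 7/12z²
  so R(z) = 1 + z + 7/12z².

Solve |R(x)|<1 on ℝ⁻.
x=-1.44: |R|=0.7696
R=1: x+7/12x²=0 ⇒ x=−12/7=-1.7143; min R=1−1/(4·7/12)=0.5714>−1
Confirm numerically:
  x=-1.606: |R|=0.89855 <1
  x=-1.194: |R|=0.63762 <1
  x=-0.949: |R|=0.57635 <1
  x=-2.209: |R|=1.63748 >1
  x=-2.049: |R|=1.40007 >1
  x=-1.810: |R|=1.10106 >1
Interval (-1.7143, 0).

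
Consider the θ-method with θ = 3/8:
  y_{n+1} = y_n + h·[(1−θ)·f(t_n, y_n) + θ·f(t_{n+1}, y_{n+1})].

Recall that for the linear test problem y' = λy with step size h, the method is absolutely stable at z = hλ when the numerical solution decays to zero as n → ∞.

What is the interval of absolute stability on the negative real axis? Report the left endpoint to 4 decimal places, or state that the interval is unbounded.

z∈(-8.0000,0).

Test eqn y'=λy, z=hλ:
  y_{n+1} = y_n + z·[5/8·y_n + 3/8·y_{n+1}] ⇒ (1 − 3/8z)y_{n+1} = (1 + 5/8z)y_n
  R(z) = (1 + 5/8z)/(1 − 3/8z).

Find x<0 with |R(x)|<1.
x=-1.38: |R|=0.0906
R=−1: 1+5/8x = −1+3/8x ⇒ -1/4x=2 ⇒ x=2/(-1/4)=-8.0000
Confirm numerically:
  x=-7.463: |R|=0.96466 <1
  x=-6.058: |R|=0.85161 <1
  x=-4.876: |R|=0.72388 <1
  x=-8.219: |R|=1.01341 >1
  x=-8.107: |R|=1.00662 >1
Interval (-8.0000, 0).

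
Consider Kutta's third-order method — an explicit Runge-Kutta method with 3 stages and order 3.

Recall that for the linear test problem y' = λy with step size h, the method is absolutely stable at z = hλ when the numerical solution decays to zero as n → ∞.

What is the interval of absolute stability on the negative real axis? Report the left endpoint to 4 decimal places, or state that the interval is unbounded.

Set f=λy, z=hλ:
  order 3, 3-stage ⇒ R(z)=1+z+z^2/2+z^3/6
  (e.g. R(-1.12)=0.27305, |R|=0.27305)

Solve |R(x)|<1 on ℝ⁻.
x=-1.12: |R|=0.2730
|R(-2.75)|=1.4349 |R(-1.61)|=0.0095 |R(-1.59)|=0.0041
Bisect:
  x_lo=-3.3189 |R|=2.9042  x_hi=-0.1656 |R|=0.8474
  mid=-1.74221 |R|=0.10591 →hi
  mid=-2.53053 |R|=1.02948 →lo
  mid=-2.13637 |R|=0.47942 →hi
  mid=-2.33345 |R|=0.72855 →hi
  mid=-2.43199 |R|=0.87206 →hi
  mid=-2.48126 |R|=0.94897 →hi
  mid=-2.50589 |R|=0.98877 →hi
  mid=-2.51821 |R|=1.00901 →lo
  mid=-2.51205 |R|=0.99886 →hi
  mid=-2.51513 |R|=1.00393 →lo
  ...
  [-2.51282,-2.51263] ⇒ x*=-2.5127
Stable set (-2.5127, 0).

(-2.5127, 0).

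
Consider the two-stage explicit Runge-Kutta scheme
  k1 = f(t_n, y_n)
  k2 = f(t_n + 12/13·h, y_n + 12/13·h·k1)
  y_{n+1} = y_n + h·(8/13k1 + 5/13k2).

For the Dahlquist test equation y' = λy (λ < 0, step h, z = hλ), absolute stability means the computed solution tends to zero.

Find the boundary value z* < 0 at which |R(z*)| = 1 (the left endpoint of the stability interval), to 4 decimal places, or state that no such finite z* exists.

With y'=λy (z=hλ):
  k1=λy_n ⇒ h·k1=z·y_n;  k2=λ(1+12/13z)y_n ⇒ h·k2=z(1+12/13z)y_n
  y_{n+1}/y_n = 1 + 8/13z + 5/13z(1+12/13z) = 1 + z + 60/169z²
  Hence R(z) = 1 + z + 60/169z².

Find x<0 with |R(x)|<1.
x=-1.24: |R|=0.3059
R=1: x+60/169x²=0 ⇒ x=−169/60=-2.8167; min R=1−1/(4·60/169)=0.2958>−1
Confirm numerically:
  x=-2.630: |R|=0.82570 <1
  x=-1.942: |R|=0.39695 <1
  x=-1.384: |R|=0.29604 <1
  x=-1.354: |R|=0.29688 <1
  x=-3.162: |R|=1.38767 >1
  x=-3.103: |R|=1.31544 >1
Interval (-2.8167, 0).

left endpoint -2.8167.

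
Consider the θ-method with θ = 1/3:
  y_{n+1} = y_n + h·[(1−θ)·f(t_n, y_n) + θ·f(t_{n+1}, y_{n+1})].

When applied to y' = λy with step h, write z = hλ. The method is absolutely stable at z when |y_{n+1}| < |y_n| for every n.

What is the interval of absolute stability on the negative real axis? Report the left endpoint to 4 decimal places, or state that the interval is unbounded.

(-6.0000, 0).

Test eqn y'=λy, z=hλ:
  y_{n+1} = y_n + z·[2/3·y_n + 1/3·y_{n+1}] ⇒ (1 − 1/3z)y_{n+1} = (1 + 2/3z)y_n
  Hence R(z) = (1 + 2/3z)/(1 − 1/3z).

Solve |R(x)|<1 on ℝ⁻.
x=-1.16: |R|=0.1635
R=−1: 1+2/3x = −1+1/3x ⇒ -1/3x=2 ⇒ x=2/(-1/3)=-6.0000
Confirm numerically:
  x=-5.080: |R|=0.88614 <1
  x=-3.681: |R|=0.65290 <1
  x=-3.198: |R|=0.54792 <1
  x=-6.375: |R|=1.04000 >1
  x=-6.316: |R|=1.03392 >1
  x=-6.220: |R|=1.02386 >1
Stable set (-6.0000, 0).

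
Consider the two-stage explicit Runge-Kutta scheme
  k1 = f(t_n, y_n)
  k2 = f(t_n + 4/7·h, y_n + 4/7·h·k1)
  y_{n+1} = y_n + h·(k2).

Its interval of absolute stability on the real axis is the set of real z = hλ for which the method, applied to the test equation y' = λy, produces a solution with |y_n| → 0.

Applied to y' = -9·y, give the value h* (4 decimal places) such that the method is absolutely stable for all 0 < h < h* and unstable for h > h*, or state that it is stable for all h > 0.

(-1.7500,0); λ=-9 ⇒ h* = (7/4)/9 = 0.1944.

Test eqn y'=λy, z=hλ:
  k1=λy_n ⇒ h·k1=z·y_n;  k2=λ(1+4/7z)y_n ⇒ h·k2=z(1+4/7z)y_n
  y_{n+1}/y_n = 1 + z(1+4/7z) = 1 + z + 4/7z²
  Hence R(z) = 1 + z + 4/7z².

Find x<0 with |R(x)|<1.
x=-0.85: |R|=0.5629
R=1: x+4/7x²=0 ⇒ x=−7/4=-1.7500; min R=1−1/(4·4/7)=0.5625>−1
Confirm numerically:
  x=-1.538: |R|=0.81368 <1
  x=-1.331: |R|=0.68132 <1
  x=-0.978: |R|=0.56856 <1
  x=-0.774: |R|=0.56833 <1
  x=-2.194: |R|=1.55665 >1
  x=-2.110: |R|=1.43406 >1
  x=-2.103: |R|=1.42421 >1
Interval (-1.7500, 0).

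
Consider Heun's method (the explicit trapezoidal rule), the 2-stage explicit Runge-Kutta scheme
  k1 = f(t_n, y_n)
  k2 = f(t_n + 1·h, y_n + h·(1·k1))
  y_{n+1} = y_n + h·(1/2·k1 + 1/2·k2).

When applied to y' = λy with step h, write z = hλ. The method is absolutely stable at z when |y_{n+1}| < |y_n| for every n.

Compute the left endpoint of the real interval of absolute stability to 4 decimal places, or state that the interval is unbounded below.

On y'=λy, z=hλ:
  order 2, 2-stage ⇒ R(z)=1+z+z^2/2
  (e.g. R(-0.47)=0.64045, |R|=0.64045)

Boundary: |R(x)|=1, x<0.
x=-0.47: |R|=0.6404
|R(-2.21)|=1.2320 |R(-2.07)|=1.0724
Bisect:
  x_lo=-2.4197 |R|=1.5077  x_hi=-0.3871 |R|=0.6878
  mid=-1.40336 |R|=0.58135 →hi
  mid=-1.91151 |R|=0.91542 →hi
  mid=-2.16558 |R|=1.17929 →lo
  mid=-2.03854 |R|=1.03929 →lo
  mid=-1.97503 |R|=0.97534 →hi
  mid=-2.00678 |R|=1.00681 →lo
  mid=-1.99091 |R|=0.99095 →hi
  mid=-1.99885 |R|=0.99885 →hi
  ...
  [-2.00009,-1.99996] ⇒ x*=-2.0000
Interval (-2.0000, 0).

left endpoint -2.0000.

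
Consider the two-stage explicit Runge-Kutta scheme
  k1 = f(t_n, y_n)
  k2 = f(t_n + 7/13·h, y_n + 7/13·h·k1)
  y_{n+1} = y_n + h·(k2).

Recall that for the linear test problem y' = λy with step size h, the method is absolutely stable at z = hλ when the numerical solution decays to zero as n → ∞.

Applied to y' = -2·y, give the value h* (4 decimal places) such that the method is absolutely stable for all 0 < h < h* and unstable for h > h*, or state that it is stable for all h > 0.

Test eqn y'=λy, z=hλ:
  k1=λy_n ⇒ h·k1=z·y_n;  k2=λ(1+7/13z)y_n ⇒ h·k2=z(1+7/13z)y_n
  y_{n+1}/y_n = 1 + z(1+7/13z) = 1 + z + 7/13z²
  Hence R(z) = 1 + z + 7/13z².

Solve |R(x)|<1 on ℝ⁻.
x=-0.67: |R|=0.5717
R=1: x+7/13x²=0 ⇒ x=−13/7=-1.8571; min R=1−1/(4·7/13)=0.5357>−1
Confirm numerically:
  x=-1.648: |R|=0.81441 <1
  x=-1.283: |R|=0.60336 <1
  x=-1.240: |R|=0.58794 <1
  x=-2.419: |R|=1.73184 >1
  x=-2.280: |R|=1.51914 >1
  x=-2.266: |R|=1.49887 >1
So |R|<1 on (-1.8571, 0).

(-1.8571,0); λ=-2 ⇒ h* = (13/7)/2 = 0.9286.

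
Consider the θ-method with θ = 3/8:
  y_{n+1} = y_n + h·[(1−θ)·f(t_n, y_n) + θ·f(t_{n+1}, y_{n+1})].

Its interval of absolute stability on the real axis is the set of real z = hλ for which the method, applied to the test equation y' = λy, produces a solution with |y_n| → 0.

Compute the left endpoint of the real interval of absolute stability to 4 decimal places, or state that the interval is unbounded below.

Test eqn y'=λy, z=hλ:
  y_{n+1} = y_n + z·[5/8·y_n + 3/8·y_{n+1}] ⇒ (1 − 3/8z)y_{n+1} = (1 + 5/8z)y_n
  ⇒ R(z) = (1 + 5/8z)/(1 − 3/8z).

Boundary: |R(x)|=1, x<0.
x=-1.26: |R|=0.1443
R=−1: 1+5/8x = −1+3/8x ⇒ -1/4x=2 ⇒ x=2/(-1/4)=-8.0000
Confirm numerically:
  x=-7.665: |R|=0.97838 <1
  x=-3.991: |R|=0.59856 <1
  x=-3.558: |R|=0.52426 <1
  x=-8.160: |R|=1.00985 >1
  x=-8.158: |R|=1.00973 >1
Interval (-8.0000, 0).

z* = -8.0000.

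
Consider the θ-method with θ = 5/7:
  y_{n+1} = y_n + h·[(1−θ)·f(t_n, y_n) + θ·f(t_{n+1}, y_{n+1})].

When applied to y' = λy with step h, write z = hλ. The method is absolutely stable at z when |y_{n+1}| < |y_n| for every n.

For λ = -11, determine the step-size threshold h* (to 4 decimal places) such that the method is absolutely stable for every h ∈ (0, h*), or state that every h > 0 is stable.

unbounded; (−∞, 0). Any h>0 works for λ=-11.

Set f=λy, z=hλ:
  y_{n+1} = y_n + z·[2/7·y_n + 5/7·y_{n+1}] ⇒ (1 − 5/7z)y_{n+1} = (1 + 2/7z)y_n
  Hence R(z) = (1 + 2/7z)/(1 − 5/7z).

Find x<0 with |R(x)|<1.
x=-1.79: |R|=0.2144
x=-2: |R|=0.1765
x=-10: |R|=0.2281
x=-100: |R|=0.3807
θ=5/7≥1/2 ⇒ |1+2/7x|<|1−5/7x| ∀x<0 ⇒ interval (−∞,0).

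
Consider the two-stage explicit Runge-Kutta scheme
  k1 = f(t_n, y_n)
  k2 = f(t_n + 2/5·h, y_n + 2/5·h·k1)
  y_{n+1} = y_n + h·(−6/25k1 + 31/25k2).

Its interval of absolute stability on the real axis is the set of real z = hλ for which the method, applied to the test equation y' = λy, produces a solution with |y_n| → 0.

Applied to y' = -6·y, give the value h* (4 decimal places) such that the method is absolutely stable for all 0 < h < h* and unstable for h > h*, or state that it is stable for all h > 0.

Test eqn y'=λy, z=hλ:
  k1=λy_n ⇒ h·k1=z·y_n;  k2=λ(1+2/5z)y_n ⇒ h·k2=z(1+2/5z)y_n
  y_{n+1}/y_n = 1 − 6/25z + 31/25z(1+2/5z) = 1 + z + 62/125z²
  so R(z) = 1 + z + 62/125z².

Need |R(x)|<1, x<0.
x=-1.46: |R|=0.5973
R=1: x+62/125x²=0 ⇒ x=−125/62=-2.0161; min R=1−1/(4·62/125)=0.4960>−1
Confirm numerically:
  x=-1.651: |R|=0.70100 <1
  x=-1.510: |R|=0.62093 <1
  x=-1.013: |R|=0.49598 <1
  x=-2.349: |R|=1.38783 >1
  x=-2.111: |R|=1.09934 >1
  x=-2.043: |R|=1.02723 >1
So |R|<1 on (-2.0161, 0).

(-2.0161,0); λ=-6 ⇒ h* = (125/62)/6 = 0.3360.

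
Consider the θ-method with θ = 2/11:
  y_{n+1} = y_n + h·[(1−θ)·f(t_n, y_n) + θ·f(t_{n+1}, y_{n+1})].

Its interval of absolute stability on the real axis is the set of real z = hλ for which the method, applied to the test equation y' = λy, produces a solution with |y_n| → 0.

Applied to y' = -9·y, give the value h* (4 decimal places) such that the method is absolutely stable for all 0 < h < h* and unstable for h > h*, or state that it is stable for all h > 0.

(-3.1429,0); λ=-9 ⇒ h* = (22/7)/9 = 0.3492.

Test eqn y'=λy, z=hλ:
  y_{n+1} = y_n + z·[9/11·y_n + 2/11·y_{n+1}] ⇒ (1 − 2/11z)y_{n+1} = (1 + 9/11z)y_n
  R(z) = (1 + 9/11z)/(1 − 2/11z).

Solve |R(x)|<1 on ℝ⁻.
x=-0.46: |R|=0.5755
R=−1: 1+9/11x = −1+2/11x ⇒ -7/11x=2 ⇒ x=2/(-7/11)=-3.1429
Confirm numerically:
  x=-2.513: |R|=0.72488 <1
  x=-2.223: |R|=0.58313 <1
  x=-1.578: |R|=0.22619 <1
  x=-1.571: |R|=0.22196 <1
  x=-3.592: |R|=1.17290 >1
  x=-3.461: |R|=1.12426 >1
  x=-3.177: |R|=1.01377 >1
So |R|<1 on (-3.1429, 0).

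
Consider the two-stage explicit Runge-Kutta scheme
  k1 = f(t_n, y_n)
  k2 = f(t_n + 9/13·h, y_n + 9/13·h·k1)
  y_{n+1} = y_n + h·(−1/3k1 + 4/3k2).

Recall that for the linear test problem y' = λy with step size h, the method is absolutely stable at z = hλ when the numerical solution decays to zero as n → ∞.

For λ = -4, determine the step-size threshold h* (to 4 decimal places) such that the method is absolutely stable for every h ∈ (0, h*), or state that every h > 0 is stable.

With y'=λy (z=hλ):
  k1=λy_n ⇒ h·k1=z·y_n;  k2=λ(1+9/13z)y_n ⇒ h·k2=z(1+9/13z)y_n
  y_{n+1}/y_n = 1 − 1/3z + 4/3z(1+9/13z) = 1 + z + 12/13z²
  so R(z) = 1 + z + 12/13z².

Need |R(x)|<1, x<0.
x=-1.01: |R|=0.9316
R=1: x+12/13x²=0 ⇒ x=−13/12=-1.0833; min R=1−1/(4·12/13)=0.7292>−1
Confirm numerically:
  x=-0.959: |R|=0.88994 <1
  x=-0.944: |R|=0.87859 <1
  x=-0.708: |R|=0.75471 <1
  x=-0.484: |R|=0.73224 <1
  x=-1.474: |R|=1.53155 >1
  x=-1.175: |R|=1.09942 >1
Interval (-1.0833, 0).

(-1.0833,0); λ=-4 ⇒ h* = (13/12)/4 = 0.2708.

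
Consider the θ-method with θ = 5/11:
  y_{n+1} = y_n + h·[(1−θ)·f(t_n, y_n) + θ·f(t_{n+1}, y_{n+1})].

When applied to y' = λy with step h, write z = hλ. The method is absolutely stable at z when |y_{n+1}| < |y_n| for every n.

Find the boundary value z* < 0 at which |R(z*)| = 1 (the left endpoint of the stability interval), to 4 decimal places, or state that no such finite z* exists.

Test eqn y'=λy, z=hλ:
  y_{n+1} = y_n + z·[6/11·y_n + 5/11·y_{n+1}] ⇒ (1 − 5/11z)y_{n+1} = (1 + 6/11z)y_n
  so R(z) = (1 + 6/11z)/(1 − 5/11z).

Boundary: |R(x)|=1, x<0.
x=-1.28: |R|=0.1908
R=−1: 1+6/11x = −1+5/11x ⇒ -1/11x=2 ⇒ x=2/(-1/11)=-22.0000
Confirm numerically:
  x=-20.705: |R|=0.98869 <1
  x=-20.683: |R|=0.98849 <1
  x=-17.950: |R|=0.95980 <1
  x=-8.954: |R|=0.76607 <1
  x=-22.475: |R|=1.00385 >1
  x=-22.422: |R|=1.00343 >1
  x=-22.171: |R|=1.00140 >1
So |R|<1 on (-22.0000, 0).

z* = -22.0000.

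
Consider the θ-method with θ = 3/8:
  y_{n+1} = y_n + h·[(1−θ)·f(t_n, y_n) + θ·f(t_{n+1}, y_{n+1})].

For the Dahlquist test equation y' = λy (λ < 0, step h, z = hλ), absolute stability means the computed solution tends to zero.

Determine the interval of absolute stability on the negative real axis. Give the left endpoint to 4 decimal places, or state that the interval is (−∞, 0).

Test eqn y'=λy, z=hλ:
  y_{n+1} = y_n + z·[5/8·y_n + 3/8·y_{n+1}] ⇒ (1 − 3/8z)y_{n+1} = (1 + 5/8z)y_n
  ⇒ R(z) = (1 + 5/8z)/(1 − 3/8z).

Find x<0 with |R(x)|<1.
x=-1.37: |R|=0.0950
R=−1: 1+5/8x = −1+3/8x ⇒ -1/4x=2 ⇒ x=2/(-1/4)=-8.0000
Confirm numerically:
  x=-7.712: |R|=0.98150 <1
  x=-6.658: |R|=0.90405 <1
  x=-5.933: |R|=0.83976 <1
  x=-4.342: |R|=0.65205 <1
  x=-8.238: |R|=1.01455 >1
  x=-8.154: |R|=1.00949 >1
Interval (-8.0000, 0).

z∈(-8.0000,0).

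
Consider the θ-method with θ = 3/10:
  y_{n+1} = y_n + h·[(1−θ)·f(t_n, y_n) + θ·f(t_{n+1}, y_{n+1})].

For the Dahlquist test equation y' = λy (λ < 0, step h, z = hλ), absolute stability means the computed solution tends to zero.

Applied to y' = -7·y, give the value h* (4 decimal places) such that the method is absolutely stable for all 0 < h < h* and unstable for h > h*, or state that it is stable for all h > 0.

Test eqn y'=λy, z=hλ:
  y_{n+1} = y_n + z·[7/10·y_n + 3/10·y_{n+1}] ⇒ (1 − 3/10z)y_{n+1} = (1 + 7/10z)y_n
  so R(z) = (1 + 7/10z)/(1 − 3/10z).

Boundary: |R(x)|=1, x<0.
x=-0.81: |R|=0.3484
R=−1: 1+7/10x = −1+3/10x ⇒ -2/5x=2 ⇒ x=2/(-2/5)=-5.0000
Confirm numerically:
  x=-3.793: |R|=0.77417 <1
  x=-2.980: |R|=0.57339 <1
  x=-2.287: |R|=0.35638 <1
  x=-5.416: |R|=1.06340 >1
  x=-5.286: |R|=1.04424 >1
Stable set (-5.0000, 0).

(-5.0000,0); λ=-7 ⇒ h* = (5)/7 = 0.7143.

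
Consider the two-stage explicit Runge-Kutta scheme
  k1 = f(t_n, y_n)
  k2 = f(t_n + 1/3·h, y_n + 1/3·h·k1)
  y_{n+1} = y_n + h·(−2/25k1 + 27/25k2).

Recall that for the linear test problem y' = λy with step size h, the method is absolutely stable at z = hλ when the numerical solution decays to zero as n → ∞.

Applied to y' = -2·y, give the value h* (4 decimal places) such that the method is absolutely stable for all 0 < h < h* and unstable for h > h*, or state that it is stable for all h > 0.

(-2.7778,0); λ=-2 ⇒ h* = (25/9)/2 = 1.3889.

With y'=λy (z=hλ):
  k1=λy_n ⇒ h·k1=z·y_n;  k2=λ(1+1/3z)y_n ⇒ h·k2=z(1+1/3z)y_n
  y_{n+1}/y_n = 1 − 2/25z + 27/25z(1+1/3z) = 1 + z + 9/25z²
  Hence R(z) = 1 + z + 9/25z².

Solve |R(x)|<1 on ℝ⁻.
x=-0.74: |R|=0.4571
R=1: x+9/25x²=0 ⇒ x=−25/9=-2.7778; min R=1−1/(4·9/25)=0.3056>−1
Confirm numerically:
  x=-2.730: |R|=0.95304 <1
  x=-2.045: |R|=0.46053 <1
  x=-1.790: |R|=0.36348 <1
  x=-1.601: |R|=0.32175 <1
  x=-3.355: |R|=1.69717 >1
  x=-2.947: |R|=1.17953 >1
Stable set (-2.7778, 0).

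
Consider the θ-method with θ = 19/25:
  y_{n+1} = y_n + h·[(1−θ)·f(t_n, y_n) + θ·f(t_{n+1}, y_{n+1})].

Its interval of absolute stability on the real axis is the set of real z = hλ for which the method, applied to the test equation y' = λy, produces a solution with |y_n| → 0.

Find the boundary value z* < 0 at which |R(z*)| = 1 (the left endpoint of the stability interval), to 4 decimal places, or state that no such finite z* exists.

Set f=λy, z=hλ:
  y_{n+1} = y_n + z·[6/25·y_n + 19/25·y_{n+1}] ⇒ (1 − 19/25z)y_{n+1} = (1 + 6/25z)y_n
  ⇒ R(z) = (1 + 6/25z)/(1 − 19/25z).

Need |R(x)|<1, x<0.
x=-1.13: |R|=0.3921
x=-2: |R|=0.2063
x=-10: |R|=0.1628
x=-100: |R|=0.2987
θ=19/25≥1/2 ⇒ |1+6/25x|<|1−19/25x| ∀x<0 ⇒ interval (−∞,0).

interval (−∞, 0).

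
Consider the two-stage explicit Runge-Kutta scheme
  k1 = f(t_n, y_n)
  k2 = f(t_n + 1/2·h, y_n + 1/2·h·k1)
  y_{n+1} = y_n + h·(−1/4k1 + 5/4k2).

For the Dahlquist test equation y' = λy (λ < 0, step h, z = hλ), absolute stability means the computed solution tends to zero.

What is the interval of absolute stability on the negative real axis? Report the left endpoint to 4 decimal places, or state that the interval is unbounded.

On y'=λy, z=hλ:
  k1=λy_n ⇒ h·k1=z·y_n;  k2=λ(1+1/2z)y_n ⇒ h·k2=z(1+1/2z)y_n
  y_{n+1}/y_n = 1 − 1/4z + 5/4z(1+1/2z) = 1 + z + 5/8z²
  R(z) = 1 + z + 5/8z².

Find x<0 with |R(x)|<1.
x=-1.38: |R|=0.8102
R=1: x+5/8x²=0 ⇒ x=−8/5=-1.6000; min R=1−1/(4·5/8)=0.6000>−1
Confirm numerically:
  x=-1.528: |R|=0.93124 <1
  x=-1.445: |R|=0.86002 <1
  x=-1.133: |R|=0.66931 <1
  x=-0.958: |R|=0.61560 <1
  x=-2.190: |R|=1.80756 >1
  x=-2.124: |R|=1.69561 >1
  x=-1.764: |R|=1.18081 >1
Interval (-1.6000, 0).

z∈(-1.6000,0).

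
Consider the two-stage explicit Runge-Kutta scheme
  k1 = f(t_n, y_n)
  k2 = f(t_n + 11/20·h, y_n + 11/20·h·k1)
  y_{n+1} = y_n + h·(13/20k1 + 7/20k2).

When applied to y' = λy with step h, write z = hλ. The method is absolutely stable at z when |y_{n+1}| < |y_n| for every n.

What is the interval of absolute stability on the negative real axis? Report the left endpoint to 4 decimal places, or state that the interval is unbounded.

With y'=λy (z=hλ):
  k1=λy_n ⇒ h·k1=z·y_n;  k2=λ(1+11/20z)y_n ⇒ h·k2=z(1+11/20z)y_n
  y_{n+1}/y_n = 1 + 13/20z + 7/20z(1+11/20z) = 1 + z + 77/400z²
  Hence R(z) = 1 + z + 77/400z².

Need |R(x)|<1, x<0.
x=-1.04: |R|=0.1682
R=1: x+77/400x²=0 ⇒ x=−400/77=-5.1948; min R=1−1/(4·77/400)=-0.2987>−1
Confirm numerically:
  x=-3.994: |R|=0.07677 <1
  x=-3.432: |R|=0.16461 <1
  x=-3.357: |R|=0.18763 <1
  x=-2.490: |R|=0.29648 <1
  x=-5.648: |R|=1.49273 >1
  x=-5.377: |R|=1.18858 >1
  x=-5.274: |R|=1.08040 >1
Stable set (-5.1948, 0).

z∈(-5.1948,0).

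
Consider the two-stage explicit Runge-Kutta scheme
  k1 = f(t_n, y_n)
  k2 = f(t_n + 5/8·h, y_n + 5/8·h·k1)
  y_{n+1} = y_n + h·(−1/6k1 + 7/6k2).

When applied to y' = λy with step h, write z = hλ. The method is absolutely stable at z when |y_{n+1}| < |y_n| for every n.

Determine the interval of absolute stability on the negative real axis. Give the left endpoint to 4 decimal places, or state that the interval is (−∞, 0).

z∈(-1.3714,0).

On y'=λy, z=hλ:
  k1=λy_n ⇒ h·k1=z·y_n;  k2=λ(1+5/8z)y_n ⇒ h·k2=z(1+5/8z)y_n
  y_{n+1}/y_n = 1 − 1/6z + 7/6z(1+5/8z) = 1 + z + 35/48z²
  Hence R(z) = 1 + z + 35/48z².

Find x<0 with |R(x)|<1.
x=-0.66: |R|=0.6576
R=1: x+35/48x²=0 ⇒ x=−48/35=-1.3714; min R=1−1/(4·35/48)=0.6571>−1
Confirm numerically:
  x=-1.281: |R|=0.91553 <1
  x=-0.951: |R|=0.70846 <1
  x=-0.823: |R|=0.67089 <1
  x=-0.618: |R|=0.66049 <1
  x=-1.601: |R|=1.26800 >1
  x=-1.423: |R|=1.05351 >1
Stable set (-1.3714, 0).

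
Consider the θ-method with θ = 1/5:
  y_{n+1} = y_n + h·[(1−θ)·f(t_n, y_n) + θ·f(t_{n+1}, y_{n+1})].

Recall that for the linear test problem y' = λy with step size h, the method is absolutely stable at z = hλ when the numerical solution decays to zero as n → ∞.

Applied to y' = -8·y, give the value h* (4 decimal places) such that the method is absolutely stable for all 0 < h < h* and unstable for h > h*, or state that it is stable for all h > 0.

(-3.3333,0); λ=-8 ⇒ h* = (10/3)/8 = 0.4167.

With y'=λy (z=hλ):
  y_{n+1} = y_n + z·[4/5·y_n + 1/5·y_{n+1}] ⇒ (1 − 1/5z)y_{n+1} = (1 + 4/5z)y_n
  R(z) = (1 + 4/5z)/(1 − 1/5z).

Need |R(x)|<1, x<0.
x=-0.81: |R|=0.3029
R=−1: 1+4/5x = −1+1/5x ⇒ -3/5x=2 ⇒ x=2/(-3/5)=-3.3333
Confirm numerically:
  x=-3.257: |R|=0.97227 <1
  x=-2.339: |R|=0.59354 <1
  x=-2.309: |R|=0.57956 <1
  x=-2.147: |R|=0.50203 <1
  x=-3.887: |R|=1.18690 >1
  x=-3.562: |R|=1.08012 >1
Interval (-3.3333, 0).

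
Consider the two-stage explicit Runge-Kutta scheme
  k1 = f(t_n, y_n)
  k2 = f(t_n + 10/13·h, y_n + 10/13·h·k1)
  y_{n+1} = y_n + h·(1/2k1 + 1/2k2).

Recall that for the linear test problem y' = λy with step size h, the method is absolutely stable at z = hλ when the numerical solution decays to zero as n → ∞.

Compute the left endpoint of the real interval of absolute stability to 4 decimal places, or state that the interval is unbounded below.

On y'=λy, z=hλ:
  k1=λy_n ⇒ h·k1=z·y_n;  k2=λ(1+10/13z)y_n ⇒ h·k2=z(1+10/13z)y_n
  y_{n+1}/y_n = 1 + 1/2z + 1/2z(1+10/13z) = 1 + z + 5/13z²
  Hence R(z) = 1 + z + 5/13z².

Solve |R(x)|<1 on ℝ⁻.
x=-1.68: |R|=0.4055
R=1: x+5/13x²=0 ⇒ x=−13/5=-2.6000; min R=1−1/(4·5/13)=0.3500>−1
Confirm numerically:
  x=-2.338: |R|=0.76440 <1
  x=-1.693: |R|=0.40940 <1
  x=-1.318: |R|=0.35012 <1
  x=-3.007: |R|=1.47071 >1
  x=-2.853: |R|=1.27762 >1
  x=-2.848: |R|=1.27166 >1
Interval (-2.6000, 0).

z* = -2.6000.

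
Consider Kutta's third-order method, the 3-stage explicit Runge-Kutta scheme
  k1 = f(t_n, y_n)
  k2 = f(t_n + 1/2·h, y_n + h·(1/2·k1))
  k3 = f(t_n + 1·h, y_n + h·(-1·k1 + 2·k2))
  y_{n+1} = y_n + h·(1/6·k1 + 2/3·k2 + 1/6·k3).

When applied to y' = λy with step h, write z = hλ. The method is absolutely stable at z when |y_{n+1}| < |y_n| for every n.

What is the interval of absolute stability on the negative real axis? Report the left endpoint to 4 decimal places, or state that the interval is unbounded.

With y'=λy (z=hλ):
  order 3, 3-stage ⇒ R(z)=1+z+z^2/2+z^3/6
  (e.g. R(-1.47)=0.08103, |R|=0.08103)

Solve |R(x)|<1 on ℝ⁻.
x=-1.47: |R|=0.0810
|R(-2.78)|=1.4966 |R(-2.25)|=0.6172 |R(-1)|=0.3333
Bisect:
  x_lo=-2.9193 |R|=1.8047  x_hi=-0.1408 |R|=0.8686
  mid=-1.53007 |R|=0.04348 →hi
  mid=-2.22469 |R|=0.58516 →hi
  mid=-2.57201 |R|=1.10013 →lo
  mid=-2.39835 |R|=0.82156 →hi
  mid=-2.48518 |R|=0.95524 →hi
  mid=-2.52859 |R|=1.02624 →lo
  mid=-2.50688 |R|=0.99039 →hi
  mid=-2.51774 |R|=1.00823 →lo
  mid=-2.51231 |R|=0.99929 →hi
  mid=-2.51502 |R|=1.00375 →lo
  ...
  [-2.51282,-2.51265] ⇒ x*=-2.5127
Interval (-2.5127, 0).

(-2.5127, 0).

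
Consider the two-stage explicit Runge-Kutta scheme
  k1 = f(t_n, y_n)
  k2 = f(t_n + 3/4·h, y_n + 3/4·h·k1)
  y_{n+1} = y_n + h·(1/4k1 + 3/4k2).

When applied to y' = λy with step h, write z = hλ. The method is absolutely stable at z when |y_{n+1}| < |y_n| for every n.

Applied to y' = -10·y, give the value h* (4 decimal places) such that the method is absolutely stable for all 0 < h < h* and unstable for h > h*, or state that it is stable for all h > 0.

Test eqn y'=λy, z=hλ:
  k1=λy_n ⇒ h·k1=z·y_n;  k2=λ(1+3/4z)y_n ⇒ h·k2=z(1+3/4z)y_n
  y_{n+1}/y_n = 1 + 1/4z + 3/4z(1+3/4z) = 1 + z + 9/16z²
  so R(z) = 1 + z + 9/16z².

Need |R(x)|<1, x<0.
x=-0.82: |R|=0.5582
R=1: x+9/16x²=0 ⇒ x=−16/9=-1.7778; min R=1−1/(4·9/16)=0.5556>−1
Confirm numerically:
  x=-0.920: |R|=0.55610 <1
  x=-0.872: |R|=0.55572 <1
  x=-0.806: |R|=0.55942 <1
  x=-2.020: |R|=1.27522 >1
  x=-1.925: |R|=1.15941 >1
Stable set (-1.7778, 0).

(-1.7778,0); λ=-10 ⇒ h* = (16/9)/10 = 0.1778.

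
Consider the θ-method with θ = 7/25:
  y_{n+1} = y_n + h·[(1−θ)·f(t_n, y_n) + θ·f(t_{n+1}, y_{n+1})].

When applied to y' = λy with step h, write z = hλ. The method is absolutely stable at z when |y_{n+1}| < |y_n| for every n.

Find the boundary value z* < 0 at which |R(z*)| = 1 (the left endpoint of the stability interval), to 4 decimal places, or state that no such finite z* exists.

With y'=λy (z=hλ):
  y_{n+1} = y_n + z·[18/25·y_n + 7/25·y_{n+1}] ⇒ (1 − 7/25z)y_{n+1} = (1 + 18/25z)y_n
  Hence R(z) = (1 + 18/25z)/(1 − 7/25z).

Find x<0 with |R(x)|<1.
x=-1.59: |R|=0.1002
R=−1: 1+18/25x = −1+7/25x ⇒ -11/25x=2 ⇒ x=2/(-11/25)=-4.5455
Confirm numerically:
  x=-4.507: |R|=0.99252 <1
  x=-3.779: |R|=0.83614 <1
  x=-3.589: |R|=0.79010 <1
  x=-5.078: |R|=1.09675 >1
  x=-4.917: |R|=1.06878 >1
  x=-4.751: |R|=1.03881 >1
Interval (-4.5455, 0).

left endpoint -4.5455.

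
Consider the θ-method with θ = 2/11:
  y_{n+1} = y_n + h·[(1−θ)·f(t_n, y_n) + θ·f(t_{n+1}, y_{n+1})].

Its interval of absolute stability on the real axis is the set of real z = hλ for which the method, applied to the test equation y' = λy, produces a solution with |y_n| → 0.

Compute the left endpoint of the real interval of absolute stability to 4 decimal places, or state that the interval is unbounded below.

left endpoint -3.1429.

On y'=λy, z=hλ:
  y_{n+1} = y_n + z·[9/11·y_n + 2/11·y_{n+1}] ⇒ (1 − 2/11z)y_{n+1} = (1 + 9/11z)y_n
  Hence R(z) = (1 + 9/11z)/(1 − 2/11z).

Find x<0 with |R(x)|<1.
x=-0.42: |R|=0.6098
R=−1: 1+9/11x = −1+2/11x ⇒ -7/11x=2 ⇒ x=2/(-7/11)=-3.1429
Confirm numerically:
  x=-1.621: |R|=0.25200 <1
  x=-1.454: |R|=0.14999 <1
  x=-1.288: |R|=0.04361 <1
  x=-3.711: |R|=1.21588 >1
  x=-3.581: |R|=1.16887 >1
  x=-3.508: |R|=1.14187 >1
Interval (-3.1429, 0).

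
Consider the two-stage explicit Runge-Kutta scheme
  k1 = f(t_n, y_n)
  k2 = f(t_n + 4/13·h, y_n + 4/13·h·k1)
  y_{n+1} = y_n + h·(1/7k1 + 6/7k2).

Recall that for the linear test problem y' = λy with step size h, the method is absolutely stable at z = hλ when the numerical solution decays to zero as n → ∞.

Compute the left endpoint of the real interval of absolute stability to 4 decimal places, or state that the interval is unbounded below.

Test eqn y'=λy, z=hλ:
  k1=λy_n ⇒ h·k1=z·y_n;  k2=λ(1+4/13z)y_n ⇒ h·k2=z(1+4/13z)y_n
  y_{n+1}/y_n = 1 + 1/7z + 6/7z(1+4/13z) = 1 + z + 24/91z²
  so R(z) = 1 + z + 24/91z².

Find x<0 with |R(x)|<1.
x=-1.16: |R|=0.1949
R=1: x+24/91x²=0 ⇒ x=−91/24=-3.7917; min R=1−1/(4·24/91)=0.0521>−1
Confirm numerically:
  x=-3.515: |R|=0.74352 <1
  x=-3.148: |R|=0.46560 <1
  x=-1.591: |R|=0.07659 <1
  x=-4.015: |R|=1.23649 >1
  x=-3.881: |R|=1.09144 >1
Interval (-3.7917, 0).

z* = -3.7917.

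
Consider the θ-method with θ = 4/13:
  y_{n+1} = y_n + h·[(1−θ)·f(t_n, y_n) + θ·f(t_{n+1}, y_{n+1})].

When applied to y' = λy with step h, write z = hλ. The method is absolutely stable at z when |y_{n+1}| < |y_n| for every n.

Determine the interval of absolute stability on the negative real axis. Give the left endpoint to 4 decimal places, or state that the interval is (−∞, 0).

z∈(-5.2000,0).

Set f=λy, z=hλ:
  y_{n+1} = y_n + z·[9/13·y_n + 4/13·y_{n+1}] ⇒ (1 − 4/13z)y_{n+1} = (1 + 9/13z)y_n
  R(z) = (1 + 9/13z)/(1 − 4/13z).

Need |R(x)|<1, x<0.
x=-0.5: |R|=0.5667
R=−1: 1+9/13x = −1+4/13x ⇒ -5/13x=2 ⇒ x=2/(-5/13)=-5.2000
Confirm numerically:
  x=-4.434: |R|=0.87539 <1
  x=-4.289: |R|=0.84895 <1
  x=-4.046: |R|=0.80229 <1
  x=-3.951: |R|=0.78319 <1
  x=-5.702: |R|=1.07010 >1
  x=-5.692: |R|=1.06878 >1
Interval (-5.2000, 0).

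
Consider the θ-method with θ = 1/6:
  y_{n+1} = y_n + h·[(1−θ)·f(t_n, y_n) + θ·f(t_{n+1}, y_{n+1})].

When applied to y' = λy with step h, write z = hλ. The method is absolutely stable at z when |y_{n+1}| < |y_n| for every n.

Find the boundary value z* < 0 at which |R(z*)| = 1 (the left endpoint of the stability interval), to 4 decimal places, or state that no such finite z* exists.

With y'=λy (z=hλ):
  y_{n+1} = y_n + z·[5/6·y_n + 1/6·y_{n+1}] ⇒ (1 − 1/6z)y_{n+1} = (1 + 5/6z)y_n
  ⇒ R(z) = (1 + 5/6z)/(1 − 1/6z).

Boundary: |R(x)|=1, x<0.
x=-0.72: |R|=0.3571
R=−1: 1+5/6x = −1+1/6x ⇒ -2/3x=2 ⇒ x=2/(-2/3)=-3.0000
Confirm numerically:
  x=-2.724: |R|=0.87345 <1
  x=-1.430: |R|=0.15478 <1
  x=-1.403: |R|=0.13711 <1
  x=-3.397: |R|=1.16899 >1
  x=-3.355: |R|=1.15179 >1
  x=-3.353: |R|=1.15097 >1
Interval (-3.0000, 0).

z* = -3.0000.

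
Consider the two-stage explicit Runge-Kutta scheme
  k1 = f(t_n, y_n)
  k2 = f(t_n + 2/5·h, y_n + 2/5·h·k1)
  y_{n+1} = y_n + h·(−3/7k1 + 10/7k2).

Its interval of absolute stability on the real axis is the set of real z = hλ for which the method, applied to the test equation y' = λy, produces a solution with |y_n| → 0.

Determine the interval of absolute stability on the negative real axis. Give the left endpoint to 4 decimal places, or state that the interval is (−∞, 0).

(-1.7500, 0).

On y'=λy, z=hλ:
  k1=λy_n ⇒ h·k1=z·y_n;  k2=λ(1+2/5z)y_n ⇒ h·k2=z(1+2/5z)y_n
  y_{n+1}/y_n = 1 − 3/7z + 10/7z(1+2/5z) = 1 + z + 4/7z²
  so R(z) = 1 + z + 4/7z².

Solve |R(x)|<1 on ℝ⁻.
x=-1.62: |R|=0.8797
R=1: x+4/7x²=0 ⇒ x=−7/4=-1.7500; min R=1−1/(4·4/7)=0.5625>−1
Confirm numerically:
  x=-1.586: |R|=0.85137 <1
  x=-1.473: |R|=0.76685 <1
  x=-1.134: |R|=0.60083 <1
  x=-1.824: |R|=1.07713 >1
  x=-1.817: |R|=1.06957 >1
So |R|<1 on (-1.7500, 0).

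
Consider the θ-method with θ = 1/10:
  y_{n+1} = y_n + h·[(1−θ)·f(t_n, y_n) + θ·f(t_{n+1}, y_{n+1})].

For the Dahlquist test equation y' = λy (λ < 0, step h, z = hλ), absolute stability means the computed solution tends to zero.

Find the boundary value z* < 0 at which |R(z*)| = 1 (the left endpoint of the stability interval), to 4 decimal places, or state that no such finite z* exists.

left endpoint -2.5000.

Set f=λy, z=hλ:
  y_{n+1} = y_n + z·[9/10·y_n + 1/10·y_{n+1}] ⇒ (1 − 1/10z)y_{n+1} = (1 + 9/10z)y_n
  R(z) = (1 + 9/10z)/(1 − 1/10z).

Boundary: |R(x)|=1, x<0.
x=-0.45: |R|=0.5694
R=−1: 1+9/10x = −1+1/10x ⇒ -4/5x=2 ⇒ x=2/(-4/5)=-2.5000
Confirm numerically:
  x=-1.976: |R|=0.64997 <1
  x=-1.616: |R|=0.39118 <1
  x=-1.542: |R|=0.33599 <1
  x=-1.262: |R|=0.12058 <1
  x=-3.074: |R|=1.35123 >1
  x=-2.833: |R|=1.20759 >1
  x=-2.806: |R|=1.19116 >1
Stable set (-2.5000, 0).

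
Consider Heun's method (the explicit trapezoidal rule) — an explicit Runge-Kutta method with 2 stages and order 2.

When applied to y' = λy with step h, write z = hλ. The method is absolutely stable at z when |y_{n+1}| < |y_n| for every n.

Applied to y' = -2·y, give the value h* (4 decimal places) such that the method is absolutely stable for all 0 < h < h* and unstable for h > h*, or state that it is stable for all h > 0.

(-2.0000,0); λ=-2 ⇒ h* = 1.0000.

Set f=λy, z=hλ:
  order 2, 2-stage ⇒ R(z)=1+z+z^2/2
  (e.g. R(-1.54)=0.64580, |R|=0.64580)

Need |R(x)|<1, x<0.
x=-1.54: |R|=0.6458
|R(-2.24)|=1.2688 |R(-1.68)|=0.7312 |R(-0.89)|=0.5061
Bisect:
  x_lo=-2.7265 |R|=1.9904  x_hi=-0.3357 |R|=0.7207
  mid=-1.53109 |R|=0.64103 →hi
  mid=-2.12880 |R|=1.13709 →lo
  mid=-1.82994 |R|=0.84440 →hi
  mid=-1.97937 |R|=0.97958 →hi
  mid=-2.05408 |R|=1.05555 →lo
  mid=-2.01673 |R|=1.01687 →lo
  mid=-1.99805 |R|=0.99805 →hi
  ...
  [-2.00009,-1.99994] ⇒ x*=-2.0000
Stable set (-2.0000, 0).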